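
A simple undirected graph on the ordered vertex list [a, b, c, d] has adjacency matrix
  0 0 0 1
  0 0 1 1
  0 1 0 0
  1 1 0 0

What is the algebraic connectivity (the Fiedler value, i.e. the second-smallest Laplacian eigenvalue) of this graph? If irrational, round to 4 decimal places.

0.5858

With the vertex order [a, b, c, d], the degrees are [1, 2, 1, 2], giving D = diag(1, 2, 1, 2) and L = D - A. The smallest Laplacian eigenvalue is always 0. The next one, lambda_2 = 0.5858, measures how hard the graph is to disconnect: larger values mean better connectivity. There is one zero in the spectrum, matching the 1 component. By the matrix-tree theorem the graph has (1/4) * product of the nonzero eigenvalues = 1 spanning tree.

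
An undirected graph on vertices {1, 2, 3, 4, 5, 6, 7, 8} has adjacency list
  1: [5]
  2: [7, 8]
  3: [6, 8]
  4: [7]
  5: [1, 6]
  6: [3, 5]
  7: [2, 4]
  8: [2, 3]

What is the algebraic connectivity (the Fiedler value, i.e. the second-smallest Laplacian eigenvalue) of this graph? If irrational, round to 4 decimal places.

0.1522

With the vertex order [1, 2, 3, 4, 5, 6, 7, 8], the degrees are [1, 2, 2, 1, 2, 2, 2, 2], giving D = diag(1, 2, 2, 1, 2, 2, 2, 2) and L = D - A. The smallest Laplacian eigenvalue is always 0. The next one, lambda_2 = 0.1522, measures how hard the graph is to disconnect: larger values mean better connectivity.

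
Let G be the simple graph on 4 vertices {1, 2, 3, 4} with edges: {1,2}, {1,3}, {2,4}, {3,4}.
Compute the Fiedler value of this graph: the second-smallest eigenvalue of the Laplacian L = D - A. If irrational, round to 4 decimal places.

Each diagonal entry of L is the vertex degree and each off-diagonal entry is -1 where an edge is present, 0 otherwise; in the order [1, 2, 3, 4] the diagonal is [2, 2, 2, 2]. Computing the eigenvalues of L and sorting gives [0, 2, 2, 4]. The Fiedler value lambda_2 = 2 is strictly positive, so the graph is connected. By the matrix-tree theorem the graph has (1/4) * product of the nonzero eigenvalues = 4 spanning trees.

2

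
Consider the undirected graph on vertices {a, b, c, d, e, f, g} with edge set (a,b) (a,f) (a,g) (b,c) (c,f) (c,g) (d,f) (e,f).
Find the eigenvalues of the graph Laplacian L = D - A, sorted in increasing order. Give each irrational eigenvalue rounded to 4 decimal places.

[0, 0.6766, 1, 2, 3, 3.6421, 5.6813]

Each diagonal entry of L is the vertex degree and each off-diagonal entry is -1 where an edge is present, 0 otherwise; in the order [a, b, c, d, e, f, g] the diagonal is [3, 2, 3, 1, 1, 4, 2]. Since every row of L sums to 0, the all-ones vector is in the kernel and 0 is an eigenvalue. The eigenvalues sum to 16, which equals trace(L) = 2|E|. There is one zero in the spectrum, matching the 1 component.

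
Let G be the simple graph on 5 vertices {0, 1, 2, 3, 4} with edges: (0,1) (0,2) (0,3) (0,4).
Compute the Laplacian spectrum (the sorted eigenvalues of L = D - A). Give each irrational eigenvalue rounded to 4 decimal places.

Each diagonal entry of L is the vertex degree and each off-diagonal entry is -1 where an edge is present, 0 otherwise; in the order [0, 1, 2, 3, 4] the diagonal is [4, 1, 1, 1, 1]. The multiplicity of 0 as a Laplacian eigenvalue equals the number of connected components.

[0, 1, 1, 1, 5]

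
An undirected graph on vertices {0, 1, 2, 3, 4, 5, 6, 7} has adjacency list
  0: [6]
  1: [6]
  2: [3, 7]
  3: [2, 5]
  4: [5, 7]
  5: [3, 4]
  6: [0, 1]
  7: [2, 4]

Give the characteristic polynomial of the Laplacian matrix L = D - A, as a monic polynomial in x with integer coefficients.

Each diagonal entry of L is the vertex degree and each off-diagonal entry is -1 where an edge is present, 0 otherwise; in the order [0, 1, 2, 3, 4, 5, 6, 7] the diagonal is [1, 1, 2, 2, 2, 2, 2, 2]. L has integer entries, so p(x) = det(xI - L) has integer coefficients. Expanding the determinant yields x^8 - 14x^7 + 78x^6 - 220x^5 + 330x^4 - 250x^3 + 75x^2. Since p(0) = det(-L) = 0, x divides p(x). There are 2 zeros in the spectrum, matching the 2 components. The largest eigenvalue, 3.6180, is at most the vertex count 8.

x^8 - 14x^7 + 78x^6 - 220x^5 + 330x^4 - 250x^3 + 75x^2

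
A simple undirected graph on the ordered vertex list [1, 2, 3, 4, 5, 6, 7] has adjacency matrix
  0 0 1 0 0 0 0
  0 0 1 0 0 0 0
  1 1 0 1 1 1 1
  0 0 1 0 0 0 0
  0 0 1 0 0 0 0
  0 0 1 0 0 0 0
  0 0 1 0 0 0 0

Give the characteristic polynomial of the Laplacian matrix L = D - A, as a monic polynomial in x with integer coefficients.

x^7 - 12x^6 + 45x^5 - 80x^4 + 75x^3 - 36x^2 + 7x

Each diagonal entry of L is the vertex degree and each off-diagonal entry is -1 where an edge is present, 0 otherwise; in the order [1, 2, 3, 4, 5, 6, 7] the diagonal is [1, 1, 6, 1, 1, 1, 1]. The eigenvalues of L are [0, 1, 1, 1, 1, 1, 7]; the characteristic polynomial is the product of (x - lambda_i), which multiplies out to x^7 - 12x^6 + 45x^5 - 80x^4 + 75x^3 - 36x^2 + 7x. The coefficient of x^6 equals -trace(L) = -12, matching the sum of degrees. The eigenvalues sum to 12, which equals trace(L) = 2|E|. There is one zero in the spectrum, matching the 1 component.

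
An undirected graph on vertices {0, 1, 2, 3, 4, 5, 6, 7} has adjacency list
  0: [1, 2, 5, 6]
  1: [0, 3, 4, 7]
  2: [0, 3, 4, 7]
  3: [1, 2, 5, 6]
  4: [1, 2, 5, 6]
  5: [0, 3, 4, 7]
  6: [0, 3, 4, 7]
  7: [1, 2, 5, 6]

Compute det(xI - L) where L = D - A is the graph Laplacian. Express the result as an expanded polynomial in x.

Each diagonal entry of L is the vertex degree and each off-diagonal entry is -1 where an edge is present, 0 otherwise; in the order [0, 1, 2, 3, 4, 5, 6, 7] the diagonal is [4, 4, 4, 4, 4, 4, 4, 4]. L has integer entries, so p(x) = det(xI - L) has integer coefficients. Expanding the determinant yields x^8 - 32x^7 + 432x^6 - 3200x^5 + 14080x^4 - 36864x^3 + 53248x^2 - 32768x. Since p(0) = det(-L) = 0, x divides p(x). There is one zero in the spectrum, matching the 1 component.

x^8 - 32x^7 + 432x^6 - 3200x^5 + 14080x^4 - 36864x^3 + 53248x^2 - 32768x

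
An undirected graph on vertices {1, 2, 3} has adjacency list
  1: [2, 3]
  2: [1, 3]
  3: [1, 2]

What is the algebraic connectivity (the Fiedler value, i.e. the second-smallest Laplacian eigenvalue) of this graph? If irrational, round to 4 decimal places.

3

With the vertex order [1, 2, 3], the degrees are [2, 2, 2], giving D = diag(2, 2, 2) and L = D - A. The smallest Laplacian eigenvalue is always 0. The next one, lambda_2 = 3, measures how hard the graph is to disconnect: larger values mean better connectivity. By the matrix-tree theorem the graph has (1/3) * product of the nonzero eigenvalues = 3 spanning trees. There is one zero in the spectrum, matching the 1 component.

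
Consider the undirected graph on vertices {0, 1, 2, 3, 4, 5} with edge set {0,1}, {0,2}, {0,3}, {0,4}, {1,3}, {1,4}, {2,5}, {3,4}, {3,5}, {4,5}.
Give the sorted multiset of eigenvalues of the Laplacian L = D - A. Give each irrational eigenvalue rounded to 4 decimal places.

[0, 1.7857, 3, 4.5392, 5, 5.6751]

Each diagonal entry of L is the vertex degree and each off-diagonal entry is -1 where an edge is present, 0 otherwise; in the order [0, 1, 2, 3, 4, 5] the diagonal is [4, 3, 2, 4, 4, 3]. Since every row of L sums to 0, the all-ones vector is in the kernel and 0 is an eigenvalue. The single zero eigenvalue shows the graph is connected.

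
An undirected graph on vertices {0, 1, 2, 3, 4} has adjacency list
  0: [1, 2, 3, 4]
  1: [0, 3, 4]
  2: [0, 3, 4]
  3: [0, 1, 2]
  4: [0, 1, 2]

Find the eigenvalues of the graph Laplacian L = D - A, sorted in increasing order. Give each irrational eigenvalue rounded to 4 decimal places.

Each diagonal entry of L is the vertex degree and each off-diagonal entry is -1 where an edge is present, 0 otherwise; in the order [0, 1, 2, 3, 4] the diagonal is [4, 3, 3, 3, 3]. Diagonalising L (or applying a numerical eigensolver to the 5x5 matrix) gives the spectrum above. There is one zero in the spectrum, matching the 1 component.

[0, 3, 3, 5, 5]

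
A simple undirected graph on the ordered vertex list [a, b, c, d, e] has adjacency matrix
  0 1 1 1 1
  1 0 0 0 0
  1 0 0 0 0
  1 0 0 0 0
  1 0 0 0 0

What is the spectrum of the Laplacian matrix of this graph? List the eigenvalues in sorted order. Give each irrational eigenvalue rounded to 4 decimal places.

[0, 1, 1, 1, 5]

Reading degrees in the order [a, b, c, d, e] gives [4, 1, 1, 1, 1]; set D = diag(4, 1, 1, 1, 1) and form L = D - A. Diagonalising L (or applying a numerical eigensolver to the 5x5 matrix) gives the spectrum above. The single zero eigenvalue shows the graph is connected. There is one zero in the spectrum, matching the 1 component. The eigenvalues sum to 8, which equals trace(L) = 2|E|.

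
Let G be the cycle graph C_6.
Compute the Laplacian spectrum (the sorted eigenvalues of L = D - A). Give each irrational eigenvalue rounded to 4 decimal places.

The graph has 6 vertices and degree multiset [2, 2, 2, 2, 2, 2]; D is the diagonal matrix of degrees and L = D - A. Diagonalising L (or applying a numerical eigensolver to the 6x6 matrix) gives the spectrum above. The largest eigenvalue, 4, is at most the vertex count 6. The eigenvalues sum to 12, which equals trace(L) = 2|E|.

[0, 1, 1, 3, 3, 4]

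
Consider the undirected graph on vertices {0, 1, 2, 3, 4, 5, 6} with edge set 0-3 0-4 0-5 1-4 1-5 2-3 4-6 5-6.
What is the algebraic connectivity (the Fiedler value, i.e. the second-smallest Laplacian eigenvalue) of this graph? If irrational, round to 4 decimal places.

With the vertex order [0, 1, 2, 3, 4, 5, 6], the degrees are [3, 2, 1, 2, 3, 3, 2], giving D = diag(3, 2, 1, 2, 3, 3, 2) and L = D - A. Computing the eigenvalues of L and sorting gives [0, 0.3983, 2, 2, 3, 3.3399, 5.2618]. The Fiedler value lambda_2 = 0.3983 is strictly positive, so the graph is connected. There is one zero in the spectrum, matching the 1 component. The largest eigenvalue, 5.2618, is at most the vertex count 7.

0.3983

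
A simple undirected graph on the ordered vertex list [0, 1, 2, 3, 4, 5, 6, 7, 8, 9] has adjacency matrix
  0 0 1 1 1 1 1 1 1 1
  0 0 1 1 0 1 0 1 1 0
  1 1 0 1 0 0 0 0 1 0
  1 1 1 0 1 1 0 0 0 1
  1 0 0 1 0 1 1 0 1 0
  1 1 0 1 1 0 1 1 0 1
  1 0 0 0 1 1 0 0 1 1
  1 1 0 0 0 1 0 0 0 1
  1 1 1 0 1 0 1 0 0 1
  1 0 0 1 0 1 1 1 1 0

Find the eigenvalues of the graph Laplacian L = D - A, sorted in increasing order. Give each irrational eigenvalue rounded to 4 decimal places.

[0, 3.3361, 3.4988, 5.1969, 5.6328, 5.8921, 6.5461, 8.0945, 8.4915, 9.3112]

Reading degrees in the order [0, 1, 2, 3, 4, 5, 6, 7, 8, 9] gives [8, 5, 4, 6, 5, 7, 5, 4, 6, 6]; set D = diag(8, 5, 4, 6, 5, 7, 5, 4, 6, 6) and form L = D - A. The multiplicity of 0 as a Laplacian eigenvalue equals the number of connected components. The single zero eigenvalue shows the graph is connected.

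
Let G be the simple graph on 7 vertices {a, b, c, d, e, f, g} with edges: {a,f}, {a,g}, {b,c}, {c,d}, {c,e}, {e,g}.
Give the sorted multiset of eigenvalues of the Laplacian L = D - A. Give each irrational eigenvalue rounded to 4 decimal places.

Reading degrees in the order [a, b, c, d, e, f, g] gives [2, 1, 3, 1, 2, 1, 2]; set D = diag(2, 1, 3, 1, 2, 1, 2) and form L = D - A. Since every row of L sums to 0, the all-ones vector is in the kernel and 0 is an eigenvalue. The single zero eigenvalue shows the graph is connected.

[0, 0.2254, 1, 1, 2.1859, 3.3604, 4.2283]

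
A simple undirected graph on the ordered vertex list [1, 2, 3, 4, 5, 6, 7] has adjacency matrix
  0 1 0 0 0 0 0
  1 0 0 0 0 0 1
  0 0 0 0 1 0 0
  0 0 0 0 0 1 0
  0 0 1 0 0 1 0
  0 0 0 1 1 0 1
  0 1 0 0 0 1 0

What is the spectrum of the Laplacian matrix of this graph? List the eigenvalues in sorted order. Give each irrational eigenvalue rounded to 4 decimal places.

[0, 0.2603, 0.6262, 1.4055, 2.2742, 3.0996, 4.3342]

Reading degrees in the order [1, 2, 3, 4, 5, 6, 7] gives [1, 2, 1, 1, 2, 3, 2]; set D = diag(1, 2, 1, 1, 2, 3, 2) and form L = D - A. Diagonalising L (or applying a numerical eigensolver to the 7x7 matrix) gives the spectrum above. The single zero eigenvalue shows the graph is connected.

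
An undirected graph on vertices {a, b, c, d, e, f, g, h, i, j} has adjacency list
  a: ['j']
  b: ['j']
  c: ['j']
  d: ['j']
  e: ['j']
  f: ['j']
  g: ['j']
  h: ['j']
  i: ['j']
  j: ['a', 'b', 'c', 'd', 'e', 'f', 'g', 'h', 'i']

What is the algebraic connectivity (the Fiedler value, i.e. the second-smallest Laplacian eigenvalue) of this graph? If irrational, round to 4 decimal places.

Reading degrees in the order [a, b, c, d, e, f, g, h, i, j] gives [1, 1, 1, 1, 1, 1, 1, 1, 1, 9]; set D = diag(1, 1, 1, 1, 1, 1, 1, 1, 1, 9) and form L = D - A. The sorted Laplacian eigenvalues are [0, 1, 1, 1, 1, 1, 1, 1, 1, 10]; the algebraic connectivity is the second entry, 1. There is one zero in the spectrum, matching the 1 component. The eigenvalues sum to 18, which equals trace(L) = 2|E|.

1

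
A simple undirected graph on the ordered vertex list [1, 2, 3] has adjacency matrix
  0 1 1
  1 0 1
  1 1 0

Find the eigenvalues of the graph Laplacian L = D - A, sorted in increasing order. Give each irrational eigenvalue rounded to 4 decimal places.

[0, 3, 3]

Each diagonal entry of L is the vertex degree and each off-diagonal entry is -1 where an edge is present, 0 otherwise; in the order [1, 2, 3] the diagonal is [2, 2, 2]. The multiplicity of 0 as a Laplacian eigenvalue equals the number of connected components.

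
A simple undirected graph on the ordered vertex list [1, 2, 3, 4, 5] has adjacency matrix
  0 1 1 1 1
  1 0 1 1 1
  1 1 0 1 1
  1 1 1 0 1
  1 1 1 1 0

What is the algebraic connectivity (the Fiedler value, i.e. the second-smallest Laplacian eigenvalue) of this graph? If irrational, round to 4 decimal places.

5

Reading degrees in the order [1, 2, 3, 4, 5] gives [4, 4, 4, 4, 4]; set D = diag(4, 4, 4, 4, 4) and form L = D - A. Computing the eigenvalues of L and sorting gives [0, 5, 5, 5, 5]. The Fiedler value lambda_2 = 5 is strictly positive, so the graph is connected. The eigenvalues sum to 20, which equals trace(L) = 2|E|. The largest eigenvalue, 5, is at most the vertex count 5.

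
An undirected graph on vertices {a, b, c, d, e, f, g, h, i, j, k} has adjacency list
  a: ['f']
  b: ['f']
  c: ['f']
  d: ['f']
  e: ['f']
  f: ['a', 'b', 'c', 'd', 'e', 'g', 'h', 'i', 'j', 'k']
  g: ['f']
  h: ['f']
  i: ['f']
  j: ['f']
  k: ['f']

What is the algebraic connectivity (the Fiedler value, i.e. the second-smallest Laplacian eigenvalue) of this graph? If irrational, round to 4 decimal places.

Reading degrees in the order [a, b, c, d, e, f, g, h, i, j, k] gives [1, 1, 1, 1, 1, 10, 1, 1, 1, 1, 1]; set D = diag(1, 1, 1, 1, 1, 10, 1, 1, 1, 1, 1) and form L = D - A. The smallest Laplacian eigenvalue is always 0. The next one, lambda_2 = 1, measures how hard the graph is to disconnect: larger values mean better connectivity. The largest eigenvalue, 11, is at most the vertex count 11. The eigenvalues sum to 20, which equals trace(L) = 2|E|.

1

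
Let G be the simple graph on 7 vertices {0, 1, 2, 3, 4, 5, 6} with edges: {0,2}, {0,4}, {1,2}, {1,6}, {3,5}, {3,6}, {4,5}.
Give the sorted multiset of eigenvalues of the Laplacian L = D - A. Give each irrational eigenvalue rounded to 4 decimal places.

[0, 0.7530, 0.7530, 2.4450, 2.4450, 3.8019, 3.8019]

With the vertex order [0, 1, 2, 3, 4, 5, 6], the degrees are [2, 2, 2, 2, 2, 2, 2], giving D = diag(2, 2, 2, 2, 2, 2, 2) and L = D - A. Since every row of L sums to 0, the all-ones vector is in the kernel and 0 is an eigenvalue. By the matrix-tree theorem the graph has (1/7) * product of the nonzero eigenvalues = 7 spanning trees. The eigenvalues sum to 14, which equals trace(L) = 2|E|.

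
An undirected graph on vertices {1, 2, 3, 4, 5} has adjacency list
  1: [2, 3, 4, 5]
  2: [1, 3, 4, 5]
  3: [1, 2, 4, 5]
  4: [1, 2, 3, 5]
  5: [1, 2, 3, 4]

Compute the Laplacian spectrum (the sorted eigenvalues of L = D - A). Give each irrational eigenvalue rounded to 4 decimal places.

With the vertex order [1, 2, 3, 4, 5], the degrees are [4, 4, 4, 4, 4], giving D = diag(4, 4, 4, 4, 4) and L = D - A. L is symmetric positive semidefinite, so every eigenvalue is real and nonnegative. There is one zero in the spectrum, matching the 1 component.

[0, 5, 5, 5, 5]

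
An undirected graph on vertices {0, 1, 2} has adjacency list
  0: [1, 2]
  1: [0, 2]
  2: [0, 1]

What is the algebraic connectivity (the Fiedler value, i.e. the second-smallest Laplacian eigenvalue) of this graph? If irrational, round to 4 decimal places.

Each diagonal entry of L is the vertex degree and each off-diagonal entry is -1 where an edge is present, 0 otherwise; in the order [0, 1, 2] the diagonal is [2, 2, 2]. The smallest Laplacian eigenvalue is always 0. The next one, lambda_2 = 3, measures how hard the graph is to disconnect: larger values mean better connectivity.

3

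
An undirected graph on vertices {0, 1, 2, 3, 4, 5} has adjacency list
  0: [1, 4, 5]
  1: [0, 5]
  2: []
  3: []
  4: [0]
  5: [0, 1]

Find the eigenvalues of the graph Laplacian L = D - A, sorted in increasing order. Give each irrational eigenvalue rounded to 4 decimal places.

With the vertex order [0, 1, 2, 3, 4, 5], the degrees are [3, 2, 0, 0, 1, 2], giving D = diag(3, 2, 0, 0, 1, 2) and L = D - A. Diagonalising L (or applying a numerical eigensolver to the 6x6 matrix) gives the spectrum above. The 3 zero eigenvalues correspond to the 3 connected components. The largest eigenvalue, 4, is at most the vertex count 6. The eigenvalues sum to 8, which equals trace(L) = 2|E|.

[0, 0, 0, 1, 3, 4]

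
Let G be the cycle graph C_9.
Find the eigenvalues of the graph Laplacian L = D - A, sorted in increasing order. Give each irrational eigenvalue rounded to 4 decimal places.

[0, 0.4679, 0.4679, 1.6527, 1.6527, 3, 3, 3.8794, 3.8794]

The graph has 9 vertices and degree multiset [2, 2, 2, 2, 2, 2, 2, 2, 2]; D is the diagonal matrix of degrees and L = D - A. Since every row of L sums to 0, the all-ones vector is in the kernel and 0 is an eigenvalue. There is one zero in the spectrum, matching the 1 component. The eigenvalues sum to 18, which equals trace(L) = 2|E|.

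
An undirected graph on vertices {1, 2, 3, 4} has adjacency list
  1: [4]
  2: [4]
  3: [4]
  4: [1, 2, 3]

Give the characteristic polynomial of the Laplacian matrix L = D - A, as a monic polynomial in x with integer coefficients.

x^4 - 6x^3 + 9x^2 - 4x

With the vertex order [1, 2, 3, 4], the degrees are [1, 1, 1, 3], giving D = diag(1, 1, 1, 3) and L = D - A. The eigenvalues of L are [0, 1, 1, 4]; the characteristic polynomial is the product of (x - lambda_i), which multiplies out to x^4 - 6x^3 + 9x^2 - 4x. Since p(0) = det(-L) = 0, x divides p(x).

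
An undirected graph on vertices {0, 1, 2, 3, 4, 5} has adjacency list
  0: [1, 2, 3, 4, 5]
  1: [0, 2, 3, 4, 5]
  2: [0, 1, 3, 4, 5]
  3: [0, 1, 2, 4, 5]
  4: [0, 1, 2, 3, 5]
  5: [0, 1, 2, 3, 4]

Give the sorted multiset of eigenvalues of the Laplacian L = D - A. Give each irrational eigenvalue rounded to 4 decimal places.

[0, 6, 6, 6, 6, 6]

Each diagonal entry of L is the vertex degree and each off-diagonal entry is -1 where an edge is present, 0 otherwise; in the order [0, 1, 2, 3, 4, 5] the diagonal is [5, 5, 5, 5, 5, 5]. L is symmetric positive semidefinite, so every eigenvalue is real and nonnegative.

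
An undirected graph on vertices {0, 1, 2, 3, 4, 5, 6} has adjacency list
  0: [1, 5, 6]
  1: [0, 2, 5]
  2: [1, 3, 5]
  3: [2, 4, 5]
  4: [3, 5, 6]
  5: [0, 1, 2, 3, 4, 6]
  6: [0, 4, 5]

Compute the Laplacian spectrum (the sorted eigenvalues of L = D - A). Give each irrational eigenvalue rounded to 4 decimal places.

[0, 2, 2, 4, 4, 5, 7]

With the vertex order [0, 1, 2, 3, 4, 5, 6], the degrees are [3, 3, 3, 3, 3, 6, 3], giving D = diag(3, 3, 3, 3, 3, 6, 3) and L = D - A. Since every row of L sums to 0, the all-ones vector is in the kernel and 0 is an eigenvalue. The largest eigenvalue, 7, is at most the vertex count 7.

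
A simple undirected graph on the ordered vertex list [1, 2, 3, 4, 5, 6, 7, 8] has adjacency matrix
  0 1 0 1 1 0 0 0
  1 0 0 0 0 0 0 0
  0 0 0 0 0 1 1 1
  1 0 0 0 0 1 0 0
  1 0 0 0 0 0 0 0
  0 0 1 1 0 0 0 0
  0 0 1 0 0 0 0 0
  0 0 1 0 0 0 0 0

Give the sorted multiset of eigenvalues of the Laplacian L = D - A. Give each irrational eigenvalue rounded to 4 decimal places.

Each diagonal entry of L is the vertex degree and each off-diagonal entry is -1 where an edge is present, 0 otherwise; in the order [1, 2, 3, 4, 5, 6, 7, 8] the diagonal is [3, 1, 3, 2, 1, 2, 1, 1]. The multiplicity of 0 as a Laplacian eigenvalue equals the number of connected components. The largest eigenvalue, 4.3429, is at most the vertex count 8.

[0, 0.1864, 1, 1, 1, 2.4707, 4, 4.3429]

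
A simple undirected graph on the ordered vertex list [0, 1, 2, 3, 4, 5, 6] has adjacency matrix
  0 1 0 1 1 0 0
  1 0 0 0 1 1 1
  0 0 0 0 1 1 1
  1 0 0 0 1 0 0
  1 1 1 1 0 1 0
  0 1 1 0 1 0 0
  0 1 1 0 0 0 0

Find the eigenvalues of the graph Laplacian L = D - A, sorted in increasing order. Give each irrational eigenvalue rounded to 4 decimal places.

[0, 1.2280, 2.3390, 3, 3.9246, 5.3089, 6.1995]

Each diagonal entry of L is the vertex degree and each off-diagonal entry is -1 where an edge is present, 0 otherwise; in the order [0, 1, 2, 3, 4, 5, 6] the diagonal is [3, 4, 3, 2, 5, 3, 2]. L is symmetric positive semidefinite, so every eigenvalue is real and nonnegative. The single zero eigenvalue shows the graph is connected. The eigenvalues sum to 22, which equals trace(L) = 2|E|. By the matrix-tree theorem the graph has (1/7) * product of the nonzero eigenvalues = 159 spanning trees.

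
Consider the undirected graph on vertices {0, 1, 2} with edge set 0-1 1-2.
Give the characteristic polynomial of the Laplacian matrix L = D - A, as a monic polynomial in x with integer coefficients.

Each diagonal entry of L is the vertex degree and each off-diagonal entry is -1 where an edge is present, 0 otherwise; in the order [0, 1, 2] the diagonal is [1, 2, 1]. L has integer entries, so p(x) = det(xI - L) has integer coefficients. Expanding the determinant yields x^3 - 4x^2 + 3x. The coefficient of x^2 equals -trace(L) = -4, matching the sum of degrees. By the matrix-tree theorem the graph has (1/3) * product of the nonzero eigenvalues = 1 spanning tree.

x^3 - 4x^2 + 3x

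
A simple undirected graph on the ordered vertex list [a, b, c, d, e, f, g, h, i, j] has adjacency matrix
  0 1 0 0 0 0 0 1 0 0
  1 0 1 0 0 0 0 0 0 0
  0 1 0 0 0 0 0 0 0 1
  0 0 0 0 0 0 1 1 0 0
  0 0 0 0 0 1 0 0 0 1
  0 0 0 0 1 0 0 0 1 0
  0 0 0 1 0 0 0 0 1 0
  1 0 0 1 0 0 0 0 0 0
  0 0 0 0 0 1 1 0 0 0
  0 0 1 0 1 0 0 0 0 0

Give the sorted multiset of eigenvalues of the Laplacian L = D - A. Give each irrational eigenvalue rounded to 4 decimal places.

With the vertex order [a, b, c, d, e, f, g, h, i, j], the degrees are [2, 2, 2, 2, 2, 2, 2, 2, 2, 2], giving D = diag(2, 2, 2, 2, 2, 2, 2, 2, 2, 2) and L = D - A. The multiplicity of 0 as a Laplacian eigenvalue equals the number of connected components. The single zero eigenvalue shows the graph is connected. By the matrix-tree theorem the graph has (1/10) * product of the nonzero eigenvalues = 10 spanning trees. The largest eigenvalue, 4, is at most the vertex count 10.

[0, 0.3820, 0.3820, 1.3820, 1.3820, 2.6180, 2.6180, 3.6180, 3.6180, 4]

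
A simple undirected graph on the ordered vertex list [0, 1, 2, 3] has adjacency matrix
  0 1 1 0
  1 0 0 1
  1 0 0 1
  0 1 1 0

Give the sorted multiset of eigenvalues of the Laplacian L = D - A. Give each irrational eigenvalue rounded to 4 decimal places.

Each diagonal entry of L is the vertex degree and each off-diagonal entry is -1 where an edge is present, 0 otherwise; in the order [0, 1, 2, 3] the diagonal is [2, 2, 2, 2]. Diagonalising L (or applying a numerical eigensolver to the 4x4 matrix) gives the spectrum above. The single zero eigenvalue shows the graph is connected. The largest eigenvalue, 4, is at most the vertex count 4.

[0, 2, 2, 4]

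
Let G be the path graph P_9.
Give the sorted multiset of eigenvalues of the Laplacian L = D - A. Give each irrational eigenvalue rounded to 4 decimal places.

[0, 0.1206, 0.4679, 1, 1.6527, 2.3473, 3, 3.5321, 3.8794]

The graph has 9 vertices and degree multiset [2, 2, 2, 2, 2, 2, 2, 1, 1]; D is the diagonal matrix of degrees and L = D - A. Since every row of L sums to 0, the all-ones vector is in the kernel and 0 is an eigenvalue. The single zero eigenvalue shows the graph is connected. There is one zero in the spectrum, matching the 1 component.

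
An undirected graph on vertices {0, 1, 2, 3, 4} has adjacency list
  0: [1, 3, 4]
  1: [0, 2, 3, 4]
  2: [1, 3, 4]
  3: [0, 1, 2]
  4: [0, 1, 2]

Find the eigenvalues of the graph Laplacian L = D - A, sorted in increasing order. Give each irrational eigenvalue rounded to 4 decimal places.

Each diagonal entry of L is the vertex degree and each off-diagonal entry is -1 where an edge is present, 0 otherwise; in the order [0, 1, 2, 3, 4] the diagonal is [3, 4, 3, 3, 3]. The multiplicity of 0 as a Laplacian eigenvalue equals the number of connected components. The single zero eigenvalue shows the graph is connected. The largest eigenvalue, 5, is at most the vertex count 5. By the matrix-tree theorem the graph has (1/5) * product of the nonzero eigenvalues = 45 spanning trees.

[0, 3, 3, 5, 5]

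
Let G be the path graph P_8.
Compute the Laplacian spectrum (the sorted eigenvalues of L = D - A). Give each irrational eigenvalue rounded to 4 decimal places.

[0, 0.1522, 0.5858, 1.2346, 2, 2.7654, 3.4142, 3.8478]

The graph has 8 vertices and degree multiset [2, 2, 2, 2, 2, 2, 1, 1]; D is the diagonal matrix of degrees and L = D - A. The multiplicity of 0 as a Laplacian eigenvalue equals the number of connected components. The eigenvalues sum to 14, which equals trace(L) = 2|E|.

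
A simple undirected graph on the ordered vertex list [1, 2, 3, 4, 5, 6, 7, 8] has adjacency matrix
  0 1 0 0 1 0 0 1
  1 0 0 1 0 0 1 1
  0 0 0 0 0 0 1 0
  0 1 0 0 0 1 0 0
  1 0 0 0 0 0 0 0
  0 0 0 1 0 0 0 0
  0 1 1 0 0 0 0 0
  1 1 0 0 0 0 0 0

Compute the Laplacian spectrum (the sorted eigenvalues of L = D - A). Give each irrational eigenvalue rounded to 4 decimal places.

[0, 0.3820, 0.4280, 1.2285, 2.2799, 2.6180, 3.8123, 5.2513]

Reading degrees in the order [1, 2, 3, 4, 5, 6, 7, 8] gives [3, 4, 1, 2, 1, 1, 2, 2]; set D = diag(3, 4, 1, 2, 1, 1, 2, 2) and form L = D - A. The multiplicity of 0 as a Laplacian eigenvalue equals the number of connected components. There is one zero in the spectrum, matching the 1 component. The eigenvalues sum to 16, which equals trace(L) = 2|E|.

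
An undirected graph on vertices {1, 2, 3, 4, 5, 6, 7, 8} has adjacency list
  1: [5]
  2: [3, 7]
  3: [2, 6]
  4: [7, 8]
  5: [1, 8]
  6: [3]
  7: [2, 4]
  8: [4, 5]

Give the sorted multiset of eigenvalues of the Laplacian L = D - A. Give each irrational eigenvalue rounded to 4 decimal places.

With the vertex order [1, 2, 3, 4, 5, 6, 7, 8], the degrees are [1, 2, 2, 2, 2, 1, 2, 2], giving D = diag(1, 2, 2, 2, 2, 1, 2, 2) and L = D - A. The multiplicity of 0 as a Laplacian eigenvalue equals the number of connected components. The single zero eigenvalue shows the graph is connected. The largest eigenvalue, 3.8478, is at most the vertex count 8. By the matrix-tree theorem the graph has (1/8) * product of the nonzero eigenvalues = 1 spanning tree.

[0, 0.1522, 0.5858, 1.2346, 2, 2.7654, 3.4142, 3.8478]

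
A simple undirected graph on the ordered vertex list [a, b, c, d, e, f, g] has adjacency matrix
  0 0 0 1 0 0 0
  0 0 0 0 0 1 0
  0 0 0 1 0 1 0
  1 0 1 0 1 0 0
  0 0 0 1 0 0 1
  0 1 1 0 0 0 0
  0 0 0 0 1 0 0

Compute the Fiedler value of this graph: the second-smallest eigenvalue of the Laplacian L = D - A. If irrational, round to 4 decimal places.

0.2603

Each diagonal entry of L is the vertex degree and each off-diagonal entry is -1 where an edge is present, 0 otherwise; in the order [a, b, c, d, e, f, g] the diagonal is [1, 1, 2, 3, 2, 2, 1]. Computing the eigenvalues of L and sorting gives [0, 0.2603, 0.6262, 1.4055, 2.2742, 3.0996, 4.3342]. The Fiedler value lambda_2 = 0.2603 is strictly positive, so the graph is connected.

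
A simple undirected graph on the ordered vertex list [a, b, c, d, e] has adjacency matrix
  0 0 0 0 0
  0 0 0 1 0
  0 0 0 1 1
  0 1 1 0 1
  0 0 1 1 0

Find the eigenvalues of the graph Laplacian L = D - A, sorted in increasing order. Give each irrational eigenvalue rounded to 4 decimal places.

[0, 0, 1, 3, 4]

Reading degrees in the order [a, b, c, d, e] gives [0, 1, 2, 3, 2]; set D = diag(0, 1, 2, 3, 2) and form L = D - A. The multiplicity of 0 as a Laplacian eigenvalue equals the number of connected components. The 2 zero eigenvalues correspond to the 2 connected components. The eigenvalues sum to 8, which equals trace(L) = 2|E|.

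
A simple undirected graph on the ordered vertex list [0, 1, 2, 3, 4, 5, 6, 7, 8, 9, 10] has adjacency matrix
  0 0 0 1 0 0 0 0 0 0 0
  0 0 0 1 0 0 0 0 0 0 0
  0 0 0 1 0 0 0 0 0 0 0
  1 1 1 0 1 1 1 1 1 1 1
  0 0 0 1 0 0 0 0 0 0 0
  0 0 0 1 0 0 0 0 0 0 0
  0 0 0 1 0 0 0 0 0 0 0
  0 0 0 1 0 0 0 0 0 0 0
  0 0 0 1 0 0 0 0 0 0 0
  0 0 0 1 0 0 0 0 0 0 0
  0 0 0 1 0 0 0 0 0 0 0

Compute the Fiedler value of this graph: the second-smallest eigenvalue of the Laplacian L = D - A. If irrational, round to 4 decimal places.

Reading degrees in the order [0, 1, 2, 3, 4, 5, 6, 7, 8, 9, 10] gives [1, 1, 1, 10, 1, 1, 1, 1, 1, 1, 1]; set D = diag(1, 1, 1, 10, 1, 1, 1, 1, 1, 1, 1) and form L = D - A. Computing the eigenvalues of L and sorting gives [0, 1, 1, 1, 1, 1, 1, 1, 1, 1, 11]. The Fiedler value lambda_2 = 1 is strictly positive, so the graph is connected.

1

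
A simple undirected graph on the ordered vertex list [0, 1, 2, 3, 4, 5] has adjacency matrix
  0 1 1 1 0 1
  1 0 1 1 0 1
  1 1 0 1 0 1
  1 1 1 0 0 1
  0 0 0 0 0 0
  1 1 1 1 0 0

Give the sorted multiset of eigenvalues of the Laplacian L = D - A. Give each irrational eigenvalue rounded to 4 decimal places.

With the vertex order [0, 1, 2, 3, 4, 5], the degrees are [4, 4, 4, 4, 0, 4], giving D = diag(4, 4, 4, 4, 0, 4) and L = D - A. L is symmetric positive semidefinite, so every eigenvalue is real and nonnegative. The 2 zero eigenvalues correspond to the 2 connected components. There are 2 zeros in the spectrum, matching the 2 components. The largest eigenvalue, 5, is at most the vertex count 6.

[0, 0, 5, 5, 5, 5]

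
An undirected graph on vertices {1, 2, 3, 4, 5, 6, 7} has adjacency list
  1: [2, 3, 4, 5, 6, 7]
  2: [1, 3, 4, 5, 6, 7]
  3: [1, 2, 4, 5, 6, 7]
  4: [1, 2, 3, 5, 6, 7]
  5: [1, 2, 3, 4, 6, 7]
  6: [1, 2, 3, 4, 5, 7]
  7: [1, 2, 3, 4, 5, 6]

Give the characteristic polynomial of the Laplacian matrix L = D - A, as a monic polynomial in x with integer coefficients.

Each diagonal entry of L is the vertex degree and each off-diagonal entry is -1 where an edge is present, 0 otherwise; in the order [1, 2, 3, 4, 5, 6, 7] the diagonal is [6, 6, 6, 6, 6, 6, 6]. L has integer entries, so p(x) = det(xI - L) has integer coefficients. Expanding the determinant yields x^7 - 42x^6 + 735x^5 - 6860x^4 + 36015x^3 - 100842x^2 + 117649x. Since p(0) = det(-L) = 0, x divides p(x).

x^7 - 42x^6 + 735x^5 - 6860x^4 + 36015x^3 - 100842x^2 + 117649x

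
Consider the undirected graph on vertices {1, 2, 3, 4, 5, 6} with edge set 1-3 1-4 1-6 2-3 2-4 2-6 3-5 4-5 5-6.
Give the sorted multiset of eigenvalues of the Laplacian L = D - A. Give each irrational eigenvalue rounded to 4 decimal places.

[0, 3, 3, 3, 3, 6]

Reading degrees in the order [1, 2, 3, 4, 5, 6] gives [3, 3, 3, 3, 3, 3]; set D = diag(3, 3, 3, 3, 3, 3) and form L = D - A. The multiplicity of 0 as a Laplacian eigenvalue equals the number of connected components.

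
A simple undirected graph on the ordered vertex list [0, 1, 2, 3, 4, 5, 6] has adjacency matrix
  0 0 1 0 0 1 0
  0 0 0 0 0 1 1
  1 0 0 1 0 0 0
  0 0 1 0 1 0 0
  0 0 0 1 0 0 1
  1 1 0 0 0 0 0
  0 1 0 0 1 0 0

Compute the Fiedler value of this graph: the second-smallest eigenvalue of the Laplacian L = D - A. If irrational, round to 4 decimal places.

0.7530

Each diagonal entry of L is the vertex degree and each off-diagonal entry is -1 where an edge is present, 0 otherwise; in the order [0, 1, 2, 3, 4, 5, 6] the diagonal is [2, 2, 2, 2, 2, 2, 2]. The smallest Laplacian eigenvalue is always 0. The next one, lambda_2 = 0.7530, measures how hard the graph is to disconnect: larger values mean better connectivity. By the matrix-tree theorem the graph has (1/7) * product of the nonzero eigenvalues = 7 spanning trees.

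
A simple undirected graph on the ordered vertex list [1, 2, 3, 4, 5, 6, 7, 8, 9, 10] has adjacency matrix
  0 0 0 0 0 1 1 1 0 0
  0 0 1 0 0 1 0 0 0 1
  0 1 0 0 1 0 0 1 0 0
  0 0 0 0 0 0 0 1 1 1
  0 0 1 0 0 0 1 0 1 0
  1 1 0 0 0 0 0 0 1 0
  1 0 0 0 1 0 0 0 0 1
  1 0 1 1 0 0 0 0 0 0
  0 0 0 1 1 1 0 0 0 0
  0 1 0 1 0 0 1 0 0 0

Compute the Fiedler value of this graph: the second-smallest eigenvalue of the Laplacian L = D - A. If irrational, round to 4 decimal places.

Reading degrees in the order [1, 2, 3, 4, 5, 6, 7, 8, 9, 10] gives [3, 3, 3, 3, 3, 3, 3, 3, 3, 3]; set D = diag(3, 3, 3, 3, 3, 3, 3, 3, 3, 3) and form L = D - A. The sorted Laplacian eigenvalues are [0, 2, 2, 2, 2, 2, 5, 5, 5, 5]; the algebraic connectivity is the second entry, 2. The largest eigenvalue, 5, is at most the vertex count 10.

2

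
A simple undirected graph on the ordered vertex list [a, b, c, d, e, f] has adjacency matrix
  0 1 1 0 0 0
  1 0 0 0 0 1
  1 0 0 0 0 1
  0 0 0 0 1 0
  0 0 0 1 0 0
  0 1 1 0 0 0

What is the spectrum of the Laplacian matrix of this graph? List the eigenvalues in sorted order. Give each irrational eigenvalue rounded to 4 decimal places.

[0, 0, 2, 2, 2, 4]

Each diagonal entry of L is the vertex degree and each off-diagonal entry is -1 where an edge is present, 0 otherwise; in the order [a, b, c, d, e, f] the diagonal is [2, 2, 2, 1, 1, 2]. Since every row of L sums to 0, the all-ones vector is in the kernel and 0 is an eigenvalue. The 2 zero eigenvalues correspond to the 2 connected components. The eigenvalues sum to 10, which equals trace(L) = 2|E|.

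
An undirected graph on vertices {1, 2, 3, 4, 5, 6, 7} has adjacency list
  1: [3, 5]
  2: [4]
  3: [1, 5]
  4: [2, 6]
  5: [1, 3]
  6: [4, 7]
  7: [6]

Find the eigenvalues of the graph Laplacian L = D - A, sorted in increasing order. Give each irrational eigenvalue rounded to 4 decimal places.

With the vertex order [1, 2, 3, 4, 5, 6, 7], the degrees are [2, 1, 2, 2, 2, 2, 1], giving D = diag(2, 1, 2, 2, 2, 2, 1) and L = D - A. Since every row of L sums to 0, the all-ones vector is in the kernel and 0 is an eigenvalue. The 2 zero eigenvalues correspond to the 2 connected components.

[0, 0, 0.5858, 2, 3, 3, 3.4142]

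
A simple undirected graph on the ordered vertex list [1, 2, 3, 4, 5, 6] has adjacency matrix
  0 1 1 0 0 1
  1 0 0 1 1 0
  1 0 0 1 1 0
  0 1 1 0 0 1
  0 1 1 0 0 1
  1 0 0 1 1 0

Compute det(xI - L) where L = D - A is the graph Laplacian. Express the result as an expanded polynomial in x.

x^6 - 18x^5 + 126x^4 - 432x^3 + 729x^2 - 486x

Each diagonal entry of L is the vertex degree and each off-diagonal entry is -1 where an edge is present, 0 otherwise; in the order [1, 2, 3, 4, 5, 6] the diagonal is [3, 3, 3, 3, 3, 3]. L has integer entries, so p(x) = det(xI - L) has integer coefficients. Expanding the determinant yields x^6 - 18x^5 + 126x^4 - 432x^3 + 729x^2 - 486x. The coefficient of x^5 equals -trace(L) = -18, matching the sum of degrees. The eigenvalues sum to 18, which equals trace(L) = 2|E|.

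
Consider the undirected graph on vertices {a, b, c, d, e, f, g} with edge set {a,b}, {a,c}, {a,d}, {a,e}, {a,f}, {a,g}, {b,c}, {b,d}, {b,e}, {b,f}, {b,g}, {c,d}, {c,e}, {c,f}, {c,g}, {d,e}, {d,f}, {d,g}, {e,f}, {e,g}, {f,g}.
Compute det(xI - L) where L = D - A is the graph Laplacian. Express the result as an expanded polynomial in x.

x^7 - 42x^6 + 735x^5 - 6860x^4 + 36015x^3 - 100842x^2 + 117649x

With the vertex order [a, b, c, d, e, f, g], the degrees are [6, 6, 6, 6, 6, 6, 6], giving D = diag(6, 6, 6, 6, 6, 6, 6) and L = D - A. Computing det(xI - L) by cofactor expansion (or equivalently via sum-over-permutations) gives x^7 - 42x^6 + 735x^5 - 6860x^4 + 36015x^3 - 100842x^2 + 117649x. Since p(0) = det(-L) = 0, x divides p(x). There is one zero in the spectrum, matching the 1 component.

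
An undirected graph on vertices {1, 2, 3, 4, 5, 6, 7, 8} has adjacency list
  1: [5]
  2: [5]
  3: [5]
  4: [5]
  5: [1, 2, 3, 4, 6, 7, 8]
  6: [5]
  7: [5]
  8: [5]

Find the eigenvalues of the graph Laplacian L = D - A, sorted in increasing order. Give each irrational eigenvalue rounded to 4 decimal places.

[0, 1, 1, 1, 1, 1, 1, 8]

Each diagonal entry of L is the vertex degree and each off-diagonal entry is -1 where an edge is present, 0 otherwise; in the order [1, 2, 3, 4, 5, 6, 7, 8] the diagonal is [1, 1, 1, 1, 7, 1, 1, 1]. Since every row of L sums to 0, the all-ones vector is in the kernel and 0 is an eigenvalue. By the matrix-tree theorem the graph has (1/8) * product of the nonzero eigenvalues = 1 spanning tree.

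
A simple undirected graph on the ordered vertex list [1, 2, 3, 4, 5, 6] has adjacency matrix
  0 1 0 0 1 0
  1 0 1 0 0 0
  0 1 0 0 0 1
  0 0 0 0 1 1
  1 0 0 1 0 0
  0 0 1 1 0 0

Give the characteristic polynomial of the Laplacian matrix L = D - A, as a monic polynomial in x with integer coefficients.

Each diagonal entry of L is the vertex degree and each off-diagonal entry is -1 where an edge is present, 0 otherwise; in the order [1, 2, 3, 4, 5, 6] the diagonal is [2, 2, 2, 2, 2, 2]. Computing det(xI - L) by cofactor expansion (or equivalently via sum-over-permutations) gives x^6 - 12x^5 + 54x^4 - 112x^3 + 105x^2 - 36x. The coefficient of x^5 equals -trace(L) = -12, matching the sum of degrees. The largest eigenvalue, 4, is at most the vertex count 6.

x^6 - 12x^5 + 54x^4 - 112x^3 + 105x^2 - 36x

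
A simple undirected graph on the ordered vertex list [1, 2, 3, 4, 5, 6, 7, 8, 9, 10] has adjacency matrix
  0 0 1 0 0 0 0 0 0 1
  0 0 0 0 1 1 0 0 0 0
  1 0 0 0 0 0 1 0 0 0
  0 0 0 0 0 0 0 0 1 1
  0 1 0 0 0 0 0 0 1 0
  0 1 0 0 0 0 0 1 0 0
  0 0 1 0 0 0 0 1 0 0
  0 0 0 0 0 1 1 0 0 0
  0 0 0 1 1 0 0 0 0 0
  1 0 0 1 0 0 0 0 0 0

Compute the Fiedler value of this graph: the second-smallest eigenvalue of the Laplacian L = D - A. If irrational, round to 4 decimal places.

0.3820

With the vertex order [1, 2, 3, 4, 5, 6, 7, 8, 9, 10], the degrees are [2, 2, 2, 2, 2, 2, 2, 2, 2, 2], giving D = diag(2, 2, 2, 2, 2, 2, 2, 2, 2, 2) and L = D - A. The smallest Laplacian eigenvalue is always 0. The next one, lambda_2 = 0.3820, measures how hard the graph is to disconnect: larger values mean better connectivity. There is one zero in the spectrum, matching the 1 component.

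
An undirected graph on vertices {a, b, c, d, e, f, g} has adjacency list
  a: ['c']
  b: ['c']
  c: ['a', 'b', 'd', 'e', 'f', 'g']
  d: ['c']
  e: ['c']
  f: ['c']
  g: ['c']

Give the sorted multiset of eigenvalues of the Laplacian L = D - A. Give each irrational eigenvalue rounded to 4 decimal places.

Reading degrees in the order [a, b, c, d, e, f, g] gives [1, 1, 6, 1, 1, 1, 1]; set D = diag(1, 1, 6, 1, 1, 1, 1) and form L = D - A. L is symmetric positive semidefinite, so every eigenvalue is real and nonnegative. The single zero eigenvalue shows the graph is connected. The eigenvalues sum to 12, which equals trace(L) = 2|E|.

[0, 1, 1, 1, 1, 1, 7]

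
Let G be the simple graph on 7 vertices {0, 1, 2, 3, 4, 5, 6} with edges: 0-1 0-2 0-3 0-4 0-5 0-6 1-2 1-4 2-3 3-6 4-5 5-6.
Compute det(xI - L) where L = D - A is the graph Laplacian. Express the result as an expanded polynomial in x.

Each diagonal entry of L is the vertex degree and each off-diagonal entry is -1 where an edge is present, 0 otherwise; in the order [0, 1, 2, 3, 4, 5, 6] the diagonal is [6, 3, 3, 3, 3, 3, 3]. L has integer entries, so p(x) = det(xI - L) has integer coefficients. Expanding the determinant yields x^7 - 24x^6 + 231x^5 - 1140x^4 + 3036x^3 - 4128x^2 + 2240x. The coefficient of x^6 equals -trace(L) = -24, matching the sum of degrees.

x^7 - 24x^6 + 231x^5 - 1140x^4 + 3036x^3 - 4128x^2 + 2240x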